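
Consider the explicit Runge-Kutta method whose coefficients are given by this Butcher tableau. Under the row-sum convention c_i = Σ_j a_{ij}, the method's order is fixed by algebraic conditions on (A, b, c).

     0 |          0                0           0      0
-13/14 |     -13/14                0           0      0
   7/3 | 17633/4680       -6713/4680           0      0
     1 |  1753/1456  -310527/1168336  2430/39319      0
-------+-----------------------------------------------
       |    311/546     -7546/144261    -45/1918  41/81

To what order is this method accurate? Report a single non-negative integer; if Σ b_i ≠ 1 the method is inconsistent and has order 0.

4

b = (311/546, -7546/144261, -45/1918, 41/81)
c = (0, -13/14, 7/3, 1)
Ac = (0, 0, 959/720, 513/1312)
Σ b_i: 311/546·1 + (-7546/144261)·1 + (-45/1918)·1 + 41/81·1 = 1 ✓
b·c: (-7546/144261)·(-13/14) + (-45/1918)·7/3 + 41/81·1 = 1/2 ✓
b·c²: (-7546/144261)·169/196 + (-45/1918)·49/9 + 41/81·1 = 1/3 ✓
b·Ac: (-45/1918)·959/720 + 41/81·513/1312 = 1/6 ✓
b·c³: (-7546/144261)·(-2197/2744) + (-45/1918)·343/27 + 41/81·1 = 1/4 ✓
b·(c∘Ac): (-45/1918)·6713/2160 + 41/81·513/1312 = 1/8 ✓
b·Ac²: (-45/1918)·(-1781/1440) + 41/81·1971/18368 = 1/12 ✓
b·A²c: 41/81·27/328 = 1/24 ✓; 4 stages ⇒ order 4.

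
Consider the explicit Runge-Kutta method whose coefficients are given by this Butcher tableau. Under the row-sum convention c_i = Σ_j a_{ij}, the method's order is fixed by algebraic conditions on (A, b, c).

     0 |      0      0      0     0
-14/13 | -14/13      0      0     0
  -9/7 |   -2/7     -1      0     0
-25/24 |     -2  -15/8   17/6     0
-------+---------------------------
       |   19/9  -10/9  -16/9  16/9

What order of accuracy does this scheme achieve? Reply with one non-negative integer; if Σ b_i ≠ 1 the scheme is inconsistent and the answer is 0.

1

b = (19/9, -10/9, -16/9, 16/9)
c = (0, -14/13, -9/7, -25/24)
Ac = (0, 0, 14/13, -591/364)
Σ b_i: 19/9·1 + (-10/9)·1 + (-16/9)·1 + 16/9·1 = 1 ✓
b·c: (-10/9)·(-14/13) + (-16/9)·(-9/7) + 16/9·(-25/24) = 4006/2457 ≠ 1/2 ⇒ order 1.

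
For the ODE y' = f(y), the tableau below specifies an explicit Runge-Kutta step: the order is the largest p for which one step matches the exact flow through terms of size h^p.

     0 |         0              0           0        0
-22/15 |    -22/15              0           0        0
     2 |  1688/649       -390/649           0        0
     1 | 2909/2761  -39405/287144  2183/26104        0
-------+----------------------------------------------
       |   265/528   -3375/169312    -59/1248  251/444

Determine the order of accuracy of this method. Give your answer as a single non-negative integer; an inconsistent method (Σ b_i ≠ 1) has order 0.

b = (265/528, -3375/169312, -59/1248, 251/444)
c = (0, -22/15, 2, 1)
Ac = (0, 0, 52/59, 185/502)
Σ b_i: 265/528·1 + (-3375/169312)·1 + (-59/1248)·1 + 251/444·1 = 1 ✓
b·c: (-3375/169312)·(-22/15) + (-59/1248)·2 + 251/444·1 = 1/2 ✓
b·c²: (-3375/169312)·484/225 + (-59/1248)·4 + 251/444·1 = 1/3 ✓
b·Ac: (-59/1248)·52/59 + 251/444·185/502 = 1/6 ✓
b·c³: (-3375/169312)·(-10648/3375) + (-59/1248)·8 + 251/444·1 = 1/4 ✓
b·(c∘Ac): (-59/1248)·104/59 + 251/444·185/502 = 1/8 ✓
b·Ac²: (-59/1248)·(-1144/885) + 251/444·148/3765 = 1/12 ✓
b·A²c: 251/444·37/502 = 1/24 ✓; 4 stages ⇒ order 4.

4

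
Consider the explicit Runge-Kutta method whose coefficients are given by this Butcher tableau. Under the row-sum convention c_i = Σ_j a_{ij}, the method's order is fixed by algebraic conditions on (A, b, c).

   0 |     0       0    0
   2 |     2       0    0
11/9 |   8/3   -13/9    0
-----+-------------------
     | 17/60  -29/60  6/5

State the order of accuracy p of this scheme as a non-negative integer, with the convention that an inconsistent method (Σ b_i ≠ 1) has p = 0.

2

b = (17/60, -29/60, 6/5)
c = (0, 2, 11/9)
Ac = (0, 0, -26/9)
Σ b_i: 17/60·1 + (-29/60)·1 + 6/5·1 = 1 ✓
b·c: (-29/60)·2 + 6/5·11/9 = 1/2 ✓
b·c²: (-29/60)·4 + 6/5·121/81 = -19/135 ≠ 1/3 ⇒ order 2.
b·Ac: 6/5·(-26/9) = -52/15 ≠ 1/6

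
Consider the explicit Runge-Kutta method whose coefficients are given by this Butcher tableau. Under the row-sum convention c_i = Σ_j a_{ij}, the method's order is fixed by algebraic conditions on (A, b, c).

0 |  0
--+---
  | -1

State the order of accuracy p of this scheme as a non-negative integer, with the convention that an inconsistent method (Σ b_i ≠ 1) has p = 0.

0

b = (-1)
c = (0)
Σ b_i: (-1)·1 = -1 ≠ 1 ⇒ order 0.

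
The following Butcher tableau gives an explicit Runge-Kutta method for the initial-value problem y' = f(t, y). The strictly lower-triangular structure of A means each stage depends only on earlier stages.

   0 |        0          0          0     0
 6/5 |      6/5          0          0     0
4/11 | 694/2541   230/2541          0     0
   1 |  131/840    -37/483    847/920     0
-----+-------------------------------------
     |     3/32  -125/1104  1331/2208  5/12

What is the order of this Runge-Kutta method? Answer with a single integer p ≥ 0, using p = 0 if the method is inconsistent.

4

b = (3/32, -125/1104, 1331/2208, 5/12)
c = (0, 6/5, 4/11, 1)
Ac = (0, 0, 92/847, 17/70)
Σ b_i: 3/32·1 + (-125/1104)·1 + 1331/2208·1 + 5/12·1 = 1 ✓
b·c: (-125/1104)·6/5 + 1331/2208·4/11 + 5/12·1 = 1/2 ✓
b·c²: (-125/1104)·36/25 + 1331/2208·16/121 + 5/12·1 = 1/3 ✓
b·Ac: 1331/2208·92/847 + 5/12·17/70 = 1/6 ✓
b·c³: (-125/1104)·216/125 + 1331/2208·64/1331 + 5/12·1 = 1/4 ✓
b·(c∘Ac): 1331/2208·368/9317 + 5/12·17/70 = 1/8 ✓
b·Ac²: 1331/2208·552/4235 + 5/12·2/175 = 1/12 ✓
b·A²c: 5/12·1/10 = 1/24 ✓; 4 stages ⇒ order 4.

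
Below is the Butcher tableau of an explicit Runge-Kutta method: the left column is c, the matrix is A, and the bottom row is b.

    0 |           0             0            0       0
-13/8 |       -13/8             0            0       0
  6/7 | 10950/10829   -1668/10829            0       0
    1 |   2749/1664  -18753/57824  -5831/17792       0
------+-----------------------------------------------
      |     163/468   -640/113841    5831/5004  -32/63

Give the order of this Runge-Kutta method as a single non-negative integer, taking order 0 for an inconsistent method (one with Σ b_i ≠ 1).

4

b = (163/468, -640/113841, 5831/5004, -32/63)
c = (0, -13/8, 6/7, 1)
Ac = (0, 0, 417/1666, 63/256)
Σ b_i: 163/468·1 + (-640/113841)·1 + 5831/5004·1 + (-32/63)·1 = 1 ✓
b·c: (-640/113841)·(-13/8) + 5831/5004·6/7 + (-32/63)·1 = 1/2 ✓
b·c²: (-640/113841)·169/64 + 5831/5004·36/49 + (-32/63)·1 = 1/3 ✓
b·Ac: 5831/5004·417/1666 + (-32/63)·63/256 = 1/6 ✓
b·c³: (-640/113841)·(-2197/512) + 5831/5004·216/343 + (-32/63)·1 = 1/4 ✓
b·(c∘Ac): 5831/5004·1251/5831 + (-32/63)·63/256 = 1/8 ✓
b·Ac²: 5831/5004·(-5421/13328) + (-32/63)·(-2247/2048) = 1/12 ✓
b·A²c: (-32/63)·(-21/256) = 1/24 ✓; 4 stages ⇒ order 4.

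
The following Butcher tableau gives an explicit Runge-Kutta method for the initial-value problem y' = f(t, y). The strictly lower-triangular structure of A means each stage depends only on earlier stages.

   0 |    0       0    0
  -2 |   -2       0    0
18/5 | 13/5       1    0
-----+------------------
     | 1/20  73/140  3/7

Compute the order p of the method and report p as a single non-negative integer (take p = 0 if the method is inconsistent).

b = (1/20, 73/140, 3/7)
c = (0, -2, 18/5)
Ac = (0, 0, -2)
Σ b_i: 1/20·1 + 73/140·1 + 3/7·1 = 1 ✓
b·c: 73/140·(-2) + 3/7·18/5 = 1/2 ✓
b·c²: 73/140·4 + 3/7·324/25 = 191/25 ≠ 1/3 ⇒ order 2.
b·Ac: 3/7·(-2) = -6/7 ≠ 1/6

2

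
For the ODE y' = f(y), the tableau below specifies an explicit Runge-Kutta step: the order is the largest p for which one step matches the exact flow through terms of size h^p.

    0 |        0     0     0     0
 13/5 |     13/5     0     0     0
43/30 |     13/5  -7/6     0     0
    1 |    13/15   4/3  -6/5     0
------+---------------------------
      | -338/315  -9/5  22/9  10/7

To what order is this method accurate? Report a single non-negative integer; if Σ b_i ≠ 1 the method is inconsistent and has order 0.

1

b = (-338/315, -9/5, 22/9, 10/7)
c = (0, 13/5, 43/30, 1)
Ac = (0, 0, -91/30, 131/75)
Σ b_i: (-338/315)·1 + (-9/5)·1 + 22/9·1 + 10/7·1 = 1 ✓
b·c: (-9/5)·13/5 + 22/9·43/30 + 10/7·1 = 1192/4725 ≠ 1/2 ⇒ order 1.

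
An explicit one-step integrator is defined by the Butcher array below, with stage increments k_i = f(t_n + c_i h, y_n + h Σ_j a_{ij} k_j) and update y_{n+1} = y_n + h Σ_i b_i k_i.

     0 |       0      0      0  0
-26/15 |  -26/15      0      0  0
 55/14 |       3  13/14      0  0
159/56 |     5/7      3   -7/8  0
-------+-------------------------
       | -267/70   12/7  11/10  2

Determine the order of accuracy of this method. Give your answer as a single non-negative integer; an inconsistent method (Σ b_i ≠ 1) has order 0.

1

b = (-267/70, 12/7, 11/10, 2)
c = (0, -26/15, 55/14, 159/56)
Ac = (0, 0, -169/105, -691/80)
Σ b_i: (-267/70)·1 + 12/7·1 + 11/10·1 + 2·1 = 1 ✓
b·c: 12/7·(-26/15) + 11/10·55/14 + 2·159/56 = 246/35 ≠ 1/2 ⇒ order 1.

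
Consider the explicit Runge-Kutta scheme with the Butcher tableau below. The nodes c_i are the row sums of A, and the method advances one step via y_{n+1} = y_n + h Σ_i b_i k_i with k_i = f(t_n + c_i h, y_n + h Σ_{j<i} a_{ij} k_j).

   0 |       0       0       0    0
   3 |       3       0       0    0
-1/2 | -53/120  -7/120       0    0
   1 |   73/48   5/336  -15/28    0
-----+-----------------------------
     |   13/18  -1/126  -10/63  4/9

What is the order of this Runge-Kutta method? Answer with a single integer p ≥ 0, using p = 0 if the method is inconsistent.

b = (13/18, -1/126, -10/63, 4/9)
c = (0, 3, -1/2, 1)
Ac = (0, 0, -7/40, 5/16)
Σ b_i: 13/18·1 + (-1/126)·1 + (-10/63)·1 + 4/9·1 = 1 ✓
b·c: (-1/126)·3 + (-10/63)·(-1/2) + 4/9·1 = 1/2 ✓
b·c²: (-1/126)·9 + (-10/63)·1/4 + 4/9·1 = 1/3 ✓
b·Ac: (-10/63)·(-7/40) + 4/9·5/16 = 1/6 ✓
b·c³: (-1/126)·27 + (-10/63)·(-1/8) + 4/9·1 = 1/4 ✓
b·(c∘Ac): (-10/63)·7/80 + 4/9·5/16 = 1/8 ✓
b·Ac²: (-10/63)·(-21/40) = 1/12 ✓
b·A²c: 4/9·3/32 = 1/24 ✓; 4 stages ⇒ order 4.

4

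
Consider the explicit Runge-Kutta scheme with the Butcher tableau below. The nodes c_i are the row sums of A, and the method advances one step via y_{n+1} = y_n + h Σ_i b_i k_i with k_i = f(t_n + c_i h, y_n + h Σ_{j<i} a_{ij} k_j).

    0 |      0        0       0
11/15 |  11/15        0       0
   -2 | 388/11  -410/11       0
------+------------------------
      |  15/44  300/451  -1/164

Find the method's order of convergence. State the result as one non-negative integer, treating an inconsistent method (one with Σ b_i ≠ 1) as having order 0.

b = (15/44, 300/451, -1/164)
c = (0, 11/15, -2)
Ac = (0, 0, -82/3)
Σ b_i: 15/44·1 + 300/451·1 + (-1/164)·1 = 1 ✓
b·c: 300/451·11/15 + (-1/164)·(-2) = 1/2 ✓
b·c²: 300/451·121/225 + (-1/164)·4 = 1/3 ✓
b·Ac: (-1/164)·(-82/3) = 1/6 ✓; 3 stages ⇒ order 3.

3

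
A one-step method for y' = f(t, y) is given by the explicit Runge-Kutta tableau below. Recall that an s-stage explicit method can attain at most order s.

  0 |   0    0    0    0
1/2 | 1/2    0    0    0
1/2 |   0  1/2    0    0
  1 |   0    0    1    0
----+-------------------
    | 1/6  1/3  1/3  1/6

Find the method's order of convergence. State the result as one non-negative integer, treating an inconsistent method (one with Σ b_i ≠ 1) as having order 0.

b = (1/6, 1/3, 1/3, 1/6)
c = (0, 1/2, 1/2, 1)
Ac = (0, 0, 1/4, 1/2)
Σ b_i: 1/6·1 + 1/3·1 + 1/3·1 + 1/6·1 = 1 ✓
b·c: 1/3·1/2 + 1/3·1/2 + 1/6·1 = 1/2 ✓
b·c²: 1/3·1/4 + 1/3·1/4 + 1/6·1 = 1/3 ✓
b·Ac: 1/3·1/4 + 1/6·1/2 = 1/6 ✓
b·c³: 1/3·1/8 + 1/3·1/8 + 1/6·1 = 1/4 ✓
b·(c∘Ac): 1/3·1/8 + 1/6·1/2 = 1/8 ✓
b·Ac²: 1/3·1/8 + 1/6·1/4 = 1/12 ✓
b·A²c: 1/6·1/4 = 1/24 ✓; 4 stages ⇒ order 4.

4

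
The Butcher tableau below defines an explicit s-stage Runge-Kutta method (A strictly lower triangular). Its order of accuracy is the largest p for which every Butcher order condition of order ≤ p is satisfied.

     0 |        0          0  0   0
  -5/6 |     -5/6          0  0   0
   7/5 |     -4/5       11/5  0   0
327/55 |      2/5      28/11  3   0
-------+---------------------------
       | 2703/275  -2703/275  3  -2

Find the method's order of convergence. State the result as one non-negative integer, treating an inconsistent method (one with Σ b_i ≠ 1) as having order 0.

b = (2703/275, -2703/275, 3, -2)
c = (0, -5/6, 7/5, 327/55)
Ac = (0, 0, -11/6, 343/165)
Σ b_i: 2703/275·1 + (-2703/275)·1 + 3·1 + (-2)·1 = 1 ✓
b·c: (-2703/275)·(-5/6) + 3·7/5 + (-2)·327/55 = 1/2 ✓
b·c²: (-2703/275)·25/36 + 3·49/25 + (-2)·106929/3025 = -2600627/36300 ≠ 1/3 ⇒ order 2.
b·Ac: 3·(-11/6) + (-2)·343/165 = -3187/330 ≠ 1/6

2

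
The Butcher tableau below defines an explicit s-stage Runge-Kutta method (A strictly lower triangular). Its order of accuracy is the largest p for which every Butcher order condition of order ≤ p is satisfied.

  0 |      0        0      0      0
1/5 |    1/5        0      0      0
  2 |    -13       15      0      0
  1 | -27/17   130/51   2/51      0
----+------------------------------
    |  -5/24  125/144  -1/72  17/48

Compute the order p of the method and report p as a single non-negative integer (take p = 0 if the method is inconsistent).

b = (-5/24, 125/144, -1/72, 17/48)
c = (0, 1/5, 2, 1)
Ac = (0, 0, 3, 10/17)
Σ b_i: (-5/24)·1 + 125/144·1 + (-1/72)·1 + 17/48·1 = 1 ✓
b·c: 125/144·1/5 + (-1/72)·2 + 17/48·1 = 1/2 ✓
b·c²: 125/144·1/25 + (-1/72)·4 + 17/48·1 = 1/3 ✓
b·Ac: (-1/72)·3 + 17/48·10/17 = 1/6 ✓
b·c³: 125/144·1/125 + (-1/72)·8 + 17/48·1 = 1/4 ✓
b·(c∘Ac): (-1/72)·6 + 17/48·10/17 = 1/8 ✓
b·Ac²: (-1/72)·3/5 + 17/48·22/85 = 1/12 ✓
b·A²c: 17/48·2/17 = 1/24 ✓; 4 stages ⇒ order 4.

4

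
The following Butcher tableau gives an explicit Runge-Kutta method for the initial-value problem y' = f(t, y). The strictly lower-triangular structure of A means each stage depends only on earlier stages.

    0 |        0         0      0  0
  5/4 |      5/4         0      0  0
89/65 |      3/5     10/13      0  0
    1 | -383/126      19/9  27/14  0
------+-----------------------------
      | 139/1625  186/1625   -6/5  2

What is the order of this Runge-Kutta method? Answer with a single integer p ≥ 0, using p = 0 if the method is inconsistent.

2

b = (139/1625, 186/1625, -6/5, 2)
c = (0, 5/4, 89/65, 1)
Ac = (0, 0, 25/26, 86479/16380)
Σ b_i: 139/1625·1 + 186/1625·1 + (-6/5)·1 + 2·1 = 1 ✓
b·c: 186/1625·5/4 + (-6/5)·89/65 + 2·1 = 1/2 ✓
b·c²: 186/1625·25/16 + (-6/5)·7921/4225 + 2·1 = -11983/169000 ≠ 1/3 ⇒ order 2.
b·Ac: (-6/5)·25/26 + 2·86479/16380 = 77029/8190 ≠ 1/6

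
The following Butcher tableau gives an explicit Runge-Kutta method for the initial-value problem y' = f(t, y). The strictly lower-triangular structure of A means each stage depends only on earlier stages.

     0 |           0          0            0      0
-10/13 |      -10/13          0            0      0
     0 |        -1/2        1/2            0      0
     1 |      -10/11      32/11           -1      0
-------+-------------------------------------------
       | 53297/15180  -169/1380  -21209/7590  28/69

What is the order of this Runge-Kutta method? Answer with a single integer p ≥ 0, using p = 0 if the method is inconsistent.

3

b = (53297/15180, -169/1380, -21209/7590, 28/69)
c = (0, -10/13, 0, 1)
Ac = (0, 0, -5/13, -320/143)
Σ b_i: 53297/15180·1 + (-169/1380)·1 + (-21209/7590)·1 + 28/69·1 = 1 ✓
b·c: (-169/1380)·(-10/13) + 28/69·1 = 1/2 ✓
b·c²: (-169/1380)·100/169 + 28/69·1 = 1/3 ✓
b·Ac: (-21209/7590)·(-5/13) + 28/69·(-320/143) = 1/6 ✓
b·c³: (-169/1380)·(-1000/2197) + 28/69·1 = 6/13 ≠ 1/4 ⇒ order 3.
b·(c∘Ac): 28/69·(-320/143) = -8960/9867 ≠ 1/8
b·Ac²: (-21209/7590)·50/169 + 28/69·3200/1859 = -5/39 ≠ 1/12
b·A²c: 28/69·5/13 = 140/897 ≠ 1/24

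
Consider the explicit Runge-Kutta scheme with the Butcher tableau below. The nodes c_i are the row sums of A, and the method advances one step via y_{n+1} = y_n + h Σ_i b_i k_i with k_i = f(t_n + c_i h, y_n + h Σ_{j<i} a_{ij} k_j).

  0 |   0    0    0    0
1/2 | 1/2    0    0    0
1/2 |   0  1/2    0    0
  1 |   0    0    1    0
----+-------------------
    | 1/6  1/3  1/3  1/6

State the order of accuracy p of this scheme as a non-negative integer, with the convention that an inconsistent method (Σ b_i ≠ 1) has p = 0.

b = (1/6, 1/3, 1/3, 1/6)
c = (0, 1/2, 1/2, 1)
Ac = (0, 0, 1/4, 1/2)
Σ b_i: 1/6·1 + 1/3·1 + 1/3·1 + 1/6·1 = 1 ✓
b·c: 1/3·1/2 + 1/3·1/2 + 1/6·1 = 1/2 ✓
b·c²: 1/3·1/4 + 1/3·1/4 + 1/6·1 = 1/3 ✓
b·Ac: 1/3·1/4 + 1/6·1/2 = 1/6 ✓
b·c³: 1/3·1/8 + 1/3·1/8 + 1/6·1 = 1/4 ✓
b·(c∘Ac): 1/3·1/8 + 1/6·1/2 = 1/8 ✓
b·Ac²: 1/3·1/8 + 1/6·1/4 = 1/12 ✓
b·A²c: 1/6·1/4 = 1/24 ✓; 4 stages ⇒ order 4.

4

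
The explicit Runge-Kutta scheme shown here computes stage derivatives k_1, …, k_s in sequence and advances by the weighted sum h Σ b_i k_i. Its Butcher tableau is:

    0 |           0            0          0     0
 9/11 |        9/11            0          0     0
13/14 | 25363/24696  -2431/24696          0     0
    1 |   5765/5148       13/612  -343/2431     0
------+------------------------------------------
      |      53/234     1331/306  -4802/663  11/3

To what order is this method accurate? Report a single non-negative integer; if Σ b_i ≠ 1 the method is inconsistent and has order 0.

b = (53/234, 1331/306, -4802/663, 11/3)
c = (0, 9/11, 13/14, 1)
Ac = (0, 0, -221/2744, -5/44)
Σ b_i: 53/234·1 + 1331/306·1 + (-4802/663)·1 + 11/3·1 = 1 ✓
b·c: 1331/306·9/11 + (-4802/663)·13/14 + 11/3·1 = 1/2 ✓
b·c²: 1331/306·81/121 + (-4802/663)·169/196 + 11/3·1 = 1/3 ✓
b·Ac: (-4802/663)·(-221/2744) + 11/3·(-5/44) = 1/6 ✓
b·c³: 1331/306·729/1331 + (-4802/663)·2197/2744 + 11/3·1 = 1/4 ✓
b·(c∘Ac): (-4802/663)·(-2873/38416) + 11/3·(-5/44) = 1/8 ✓
b·Ac²: (-4802/663)·(-1989/30184) + 11/3·(-13/121) = 1/12 ✓
b·A²c: 11/3·1/88 = 1/24 ✓; 4 stages ⇒ order 4.

4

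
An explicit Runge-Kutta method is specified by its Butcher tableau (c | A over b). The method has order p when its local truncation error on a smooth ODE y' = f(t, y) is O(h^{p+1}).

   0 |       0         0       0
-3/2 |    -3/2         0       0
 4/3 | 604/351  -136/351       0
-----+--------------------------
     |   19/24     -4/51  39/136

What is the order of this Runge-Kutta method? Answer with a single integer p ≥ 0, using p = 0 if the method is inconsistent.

3

b = (19/24, -4/51, 39/136)
c = (0, -3/2, 4/3)
Ac = (0, 0, 68/117)
Σ b_i: 19/24·1 + (-4/51)·1 + 39/136·1 = 1 ✓
b·c: (-4/51)·(-3/2) + 39/136·4/3 = 1/2 ✓
b·c²: (-4/51)·9/4 + 39/136·16/9 = 1/3 ✓
b·Ac: 39/136·68/117 = 1/6 ✓; 3 stages ⇒ order 3.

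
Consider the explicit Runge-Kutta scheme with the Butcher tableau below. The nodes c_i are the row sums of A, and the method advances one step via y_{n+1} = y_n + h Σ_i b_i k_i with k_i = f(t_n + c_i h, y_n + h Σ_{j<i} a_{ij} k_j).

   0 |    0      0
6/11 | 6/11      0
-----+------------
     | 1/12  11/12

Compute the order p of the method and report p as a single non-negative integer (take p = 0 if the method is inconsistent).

b = (1/12, 11/12)
c = (0, 6/11)
Σ b_i: 1/12·1 + 11/12·1 = 1 ✓
b·c: 11/12·6/11 = 1/2 ✓; 2 stages ⇒ order 2.

2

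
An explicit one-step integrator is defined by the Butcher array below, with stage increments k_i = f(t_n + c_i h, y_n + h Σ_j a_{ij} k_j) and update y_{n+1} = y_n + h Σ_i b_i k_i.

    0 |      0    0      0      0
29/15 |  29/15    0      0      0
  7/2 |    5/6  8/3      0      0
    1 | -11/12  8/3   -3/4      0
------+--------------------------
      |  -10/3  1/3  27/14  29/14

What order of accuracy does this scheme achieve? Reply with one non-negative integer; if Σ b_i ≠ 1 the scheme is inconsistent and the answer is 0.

b = (-10/3, 1/3, 27/14, 29/14)
c = (0, 29/15, 7/2, 1)
Ac = (0, 0, 232/45, 911/360)
Σ b_i: (-10/3)·1 + 1/3·1 + 27/14·1 + 29/14·1 = 1 ✓
b·c: 1/3·29/15 + 27/14·7/2 + 29/14·1 = 11927/1260 ≠ 1/2 ⇒ order 1.

1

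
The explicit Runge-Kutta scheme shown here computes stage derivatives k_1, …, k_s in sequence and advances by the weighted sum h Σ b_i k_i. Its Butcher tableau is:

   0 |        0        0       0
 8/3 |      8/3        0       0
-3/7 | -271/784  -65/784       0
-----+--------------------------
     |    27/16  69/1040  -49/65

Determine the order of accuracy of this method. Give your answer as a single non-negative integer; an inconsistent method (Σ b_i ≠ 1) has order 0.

b = (27/16, 69/1040, -49/65)
c = (0, 8/3, -3/7)
Ac = (0, 0, -65/294)
Σ b_i: 27/16·1 + 69/1040·1 + (-49/65)·1 = 1 ✓
b·c: 69/1040·8/3 + (-49/65)·(-3/7) = 1/2 ✓
b·c²: 69/1040·64/9 + (-49/65)·9/49 = 1/3 ✓
b·Ac: (-49/65)·(-65/294) = 1/6 ✓; 3 stages ⇒ order 3.

3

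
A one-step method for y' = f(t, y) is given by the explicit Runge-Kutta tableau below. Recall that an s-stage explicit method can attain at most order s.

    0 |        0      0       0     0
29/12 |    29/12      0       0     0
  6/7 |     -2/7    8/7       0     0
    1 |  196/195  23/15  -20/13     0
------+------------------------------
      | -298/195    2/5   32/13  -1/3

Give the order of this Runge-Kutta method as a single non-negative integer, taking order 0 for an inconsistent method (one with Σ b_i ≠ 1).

1

b = (-298/195, 2/5, 32/13, -1/3)
c = (0, 29/12, 6/7, 1)
Ac = (0, 0, 58/21, 39097/16380)
Σ b_i: (-298/195)·1 + 2/5·1 + 32/13·1 + (-1/3)·1 = 1 ✓
b·c: 2/5·29/12 + 32/13·6/7 + (-1/3)·1 = 7489/2730 ≠ 1/2 ⇒ order 1.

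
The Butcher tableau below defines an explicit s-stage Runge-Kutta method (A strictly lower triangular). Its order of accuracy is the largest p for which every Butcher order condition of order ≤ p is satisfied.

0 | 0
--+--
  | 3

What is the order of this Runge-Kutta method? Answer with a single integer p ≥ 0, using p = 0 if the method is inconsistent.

b = (3)
c = (0)
Σ b_i: 3·1 = 3 ≠ 1 ⇒ order 0.

0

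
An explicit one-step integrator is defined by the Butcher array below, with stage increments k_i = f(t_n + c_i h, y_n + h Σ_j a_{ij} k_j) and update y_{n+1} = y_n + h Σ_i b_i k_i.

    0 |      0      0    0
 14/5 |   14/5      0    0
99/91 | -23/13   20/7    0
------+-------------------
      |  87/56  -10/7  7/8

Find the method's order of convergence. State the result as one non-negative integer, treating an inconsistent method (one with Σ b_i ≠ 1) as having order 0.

1

b = (87/56, -10/7, 7/8)
c = (0, 14/5, 99/91)
Ac = (0, 0, 8)
Σ b_i: 87/56·1 + (-10/7)·1 + 7/8·1 = 1 ✓
b·c: (-10/7)·14/5 + 7/8·99/91 = -317/104 ≠ 1/2 ⇒ order 1.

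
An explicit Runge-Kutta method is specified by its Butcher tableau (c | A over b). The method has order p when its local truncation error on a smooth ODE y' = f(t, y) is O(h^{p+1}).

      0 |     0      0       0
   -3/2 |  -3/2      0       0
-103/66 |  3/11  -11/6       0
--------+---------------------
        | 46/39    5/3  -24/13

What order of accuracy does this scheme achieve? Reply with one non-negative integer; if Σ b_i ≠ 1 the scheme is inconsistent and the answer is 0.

1

b = (46/39, 5/3, -24/13)
c = (0, -3/2, -103/66)
Ac = (0, 0, 11/4)
Σ b_i: 46/39·1 + 5/3·1 + (-24/13)·1 = 1 ✓
b·c: 5/3·(-3/2) + (-24/13)·(-103/66) = 109/286 ≠ 1/2 ⇒ order 1.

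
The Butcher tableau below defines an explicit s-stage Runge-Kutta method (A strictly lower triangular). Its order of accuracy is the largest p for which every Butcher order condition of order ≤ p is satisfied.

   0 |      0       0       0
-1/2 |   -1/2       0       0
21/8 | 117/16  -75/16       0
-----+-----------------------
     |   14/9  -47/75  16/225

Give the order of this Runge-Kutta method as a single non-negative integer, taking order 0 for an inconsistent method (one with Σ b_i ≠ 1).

3

b = (14/9, -47/75, 16/225)
c = (0, -1/2, 21/8)
Ac = (0, 0, 75/32)
Σ b_i: 14/9·1 + (-47/75)·1 + 16/225·1 = 1 ✓
b·c: (-47/75)·(-1/2) + 16/225·21/8 = 1/2 ✓
b·c²: (-47/75)·1/4 + 16/225·441/64 = 1/3 ✓
b·Ac: 16/225·75/32 = 1/6 ✓; 3 stages ⇒ order 3.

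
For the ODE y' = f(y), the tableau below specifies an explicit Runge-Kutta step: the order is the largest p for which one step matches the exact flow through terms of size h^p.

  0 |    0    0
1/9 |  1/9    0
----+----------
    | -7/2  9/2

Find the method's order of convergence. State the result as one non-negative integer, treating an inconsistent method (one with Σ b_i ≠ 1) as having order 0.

b = (-7/2, 9/2)
c = (0, 1/9)
Σ b_i: (-7/2)·1 + 9/2·1 = 1 ✓
b·c: 9/2·1/9 = 1/2 ✓; 2 stages ⇒ order 2.

2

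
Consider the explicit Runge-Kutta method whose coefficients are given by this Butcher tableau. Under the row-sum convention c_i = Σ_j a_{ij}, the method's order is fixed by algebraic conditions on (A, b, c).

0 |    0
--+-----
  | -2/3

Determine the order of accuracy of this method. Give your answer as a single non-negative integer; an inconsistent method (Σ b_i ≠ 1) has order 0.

b = (-2/3)
c = (0)
Σ b_i: (-2/3)·1 = -2/3 ≠ 1 ⇒ order 0.

0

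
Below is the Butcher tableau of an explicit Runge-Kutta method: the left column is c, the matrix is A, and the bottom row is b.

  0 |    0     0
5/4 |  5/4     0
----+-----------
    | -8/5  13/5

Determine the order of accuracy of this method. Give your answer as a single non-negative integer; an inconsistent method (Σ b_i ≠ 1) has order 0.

1

b = (-8/5, 13/5)
c = (0, 5/4)
Σ b_i: (-8/5)·1 + 13/5·1 = 1 ✓
b·c: 13/5·5/4 = 13/4 ≠ 1/2 ⇒ order 1.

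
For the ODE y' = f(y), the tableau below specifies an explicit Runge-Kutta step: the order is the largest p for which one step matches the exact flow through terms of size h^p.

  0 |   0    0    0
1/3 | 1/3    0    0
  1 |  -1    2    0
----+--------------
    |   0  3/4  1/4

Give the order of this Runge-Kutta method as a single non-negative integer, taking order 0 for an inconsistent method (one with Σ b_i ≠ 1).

3

b = (0, 3/4, 1/4)
c = (0, 1/3, 1)
Ac = (0, 0, 2/3)
Σ b_i: 3/4·1 + 1/4·1 = 1 ✓
b·c: 3/4·1/3 + 1/4·1 = 1/2 ✓
b·c²: 3/4·1/9 + 1/4·1 = 1/3 ✓
b·Ac: 1/4·2/3 = 1/6 ✓; 3 stages ⇒ order 3.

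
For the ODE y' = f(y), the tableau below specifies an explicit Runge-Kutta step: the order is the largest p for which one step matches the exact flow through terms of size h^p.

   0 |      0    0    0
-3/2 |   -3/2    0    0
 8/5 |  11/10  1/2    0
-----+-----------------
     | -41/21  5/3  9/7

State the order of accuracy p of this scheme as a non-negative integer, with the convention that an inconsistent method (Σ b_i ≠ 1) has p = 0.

b = (-41/21, 5/3, 9/7)
c = (0, -3/2, 8/5)
Ac = (0, 0, -3/4)
Σ b_i: (-41/21)·1 + 5/3·1 + 9/7·1 = 1 ✓
b·c: 5/3·(-3/2) + 9/7·8/5 = -31/70 ≠ 1/2 ⇒ order 1.

1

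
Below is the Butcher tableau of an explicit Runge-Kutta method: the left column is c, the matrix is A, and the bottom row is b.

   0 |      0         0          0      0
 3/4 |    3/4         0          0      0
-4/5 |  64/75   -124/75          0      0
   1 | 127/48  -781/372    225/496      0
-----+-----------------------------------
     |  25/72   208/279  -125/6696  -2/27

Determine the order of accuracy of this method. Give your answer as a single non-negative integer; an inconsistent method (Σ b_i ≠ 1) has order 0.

4

b = (25/72, 208/279, -125/6696, -2/27)
c = (0, 3/4, -4/5, 1)
Ac = (0, 0, -31/25, -31/16)
Σ b_i: 25/72·1 + 208/279·1 + (-125/6696)·1 + (-2/27)·1 = 1 ✓
b·c: 208/279·3/4 + (-125/6696)·(-4/5) + (-2/27)·1 = 1/2 ✓
b·c²: 208/279·9/16 + (-125/6696)·16/25 + (-2/27)·1 = 1/3 ✓
b·Ac: (-125/6696)·(-31/25) + (-2/27)·(-31/16) = 1/6 ✓
b·c³: 208/279·27/64 + (-125/6696)·(-64/125) + (-2/27)·1 = 1/4 ✓
b·(c∘Ac): (-125/6696)·124/125 + (-2/27)·(-31/16) = 1/8 ✓
b·Ac²: (-125/6696)·(-93/100) + (-2/27)·(-57/64) = 1/12 ✓
b·A²c: (-2/27)·(-9/16) = 1/24 ✓; 4 stages ⇒ order 4.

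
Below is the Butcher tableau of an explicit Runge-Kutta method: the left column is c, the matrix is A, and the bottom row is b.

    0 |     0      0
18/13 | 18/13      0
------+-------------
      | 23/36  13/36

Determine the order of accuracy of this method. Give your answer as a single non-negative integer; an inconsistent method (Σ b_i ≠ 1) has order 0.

2

b = (23/36, 13/36)
c = (0, 18/13)
Σ b_i: 23/36·1 + 13/36·1 = 1 ✓
b·c: 13/36·18/13 = 1/2 ✓; 2 stages ⇒ order 2.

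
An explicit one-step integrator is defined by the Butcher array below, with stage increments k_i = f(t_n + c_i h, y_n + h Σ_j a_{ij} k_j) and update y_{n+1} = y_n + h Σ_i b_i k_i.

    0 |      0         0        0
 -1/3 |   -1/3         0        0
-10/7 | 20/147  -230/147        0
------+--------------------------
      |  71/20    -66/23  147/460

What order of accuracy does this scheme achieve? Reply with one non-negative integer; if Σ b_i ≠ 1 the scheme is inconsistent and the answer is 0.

b = (71/20, -66/23, 147/460)
c = (0, -1/3, -10/7)
Ac = (0, 0, 230/441)
Σ b_i: 71/20·1 + (-66/23)·1 + 147/460·1 = 1 ✓
b·c: (-66/23)·(-1/3) + 147/460·(-10/7) = 1/2 ✓
b·c²: (-66/23)·1/9 + 147/460·100/49 = 1/3 ✓
b·Ac: 147/460·230/441 = 1/6 ✓; 3 stages ⇒ order 3.

3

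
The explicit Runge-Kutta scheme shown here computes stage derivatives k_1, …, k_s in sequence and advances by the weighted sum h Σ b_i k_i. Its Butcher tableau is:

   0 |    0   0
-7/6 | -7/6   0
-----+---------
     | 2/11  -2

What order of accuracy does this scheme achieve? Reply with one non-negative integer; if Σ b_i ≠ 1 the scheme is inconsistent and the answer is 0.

0

b = (2/11, -2)
c = (0, -7/6)
Σ b_i: 2/11·1 + (-2)·1 = -20/11 ≠ 1 ⇒ order 0.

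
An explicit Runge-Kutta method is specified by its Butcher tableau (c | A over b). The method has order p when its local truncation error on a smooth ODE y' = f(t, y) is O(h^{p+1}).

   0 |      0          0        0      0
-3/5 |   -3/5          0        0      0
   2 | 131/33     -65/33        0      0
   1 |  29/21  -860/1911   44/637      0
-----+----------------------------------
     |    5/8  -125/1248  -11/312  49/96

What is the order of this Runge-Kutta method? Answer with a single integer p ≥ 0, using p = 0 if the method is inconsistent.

b = (5/8, -125/1248, -11/312, 49/96)
c = (0, -3/5, 2, 1)
Ac = (0, 0, 13/11, 20/49)
Σ b_i: 5/8·1 + (-125/1248)·1 + (-11/312)·1 + 49/96·1 = 1 ✓
b·c: (-125/1248)·(-3/5) + (-11/312)·2 + 49/96·1 = 1/2 ✓
b·c²: (-125/1248)·9/25 + (-11/312)·4 + 49/96·1 = 1/3 ✓
b·Ac: (-11/312)·13/11 + 49/96·20/49 = 1/6 ✓
b·c³: (-125/1248)·(-27/125) + (-11/312)·8 + 49/96·1 = 1/4 ✓
b·(c∘Ac): (-11/312)·26/11 + 49/96·20/49 = 1/8 ✓
b·Ac²: (-11/312)·(-39/55) + 49/96·4/35 = 1/12 ✓
b·A²c: 49/96·4/49 = 1/24 ✓; 4 stages ⇒ order 4.

4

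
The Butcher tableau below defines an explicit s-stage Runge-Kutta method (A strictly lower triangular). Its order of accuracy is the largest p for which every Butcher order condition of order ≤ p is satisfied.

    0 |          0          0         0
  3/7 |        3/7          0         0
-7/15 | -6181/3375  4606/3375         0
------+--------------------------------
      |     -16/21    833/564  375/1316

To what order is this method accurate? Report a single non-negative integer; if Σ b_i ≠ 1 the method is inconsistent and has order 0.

b = (-16/21, 833/564, 375/1316)
c = (0, 3/7, -7/15)
Ac = (0, 0, 658/1125)
Σ b_i: (-16/21)·1 + 833/564·1 + 375/1316·1 = 1 ✓
b·c: 833/564·3/7 + 375/1316·(-7/15) = 1/2 ✓
b·c²: 833/564·9/49 + 375/1316·49/225 = 1/3 ✓
b·Ac: 375/1316·658/1125 = 1/6 ✓; 3 stages ⇒ order 3.

3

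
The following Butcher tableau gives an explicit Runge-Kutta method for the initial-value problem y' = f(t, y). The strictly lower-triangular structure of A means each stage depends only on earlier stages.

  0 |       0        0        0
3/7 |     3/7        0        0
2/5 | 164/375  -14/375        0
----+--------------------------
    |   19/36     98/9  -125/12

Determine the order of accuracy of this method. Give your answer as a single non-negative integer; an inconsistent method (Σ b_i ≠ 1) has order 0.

3

b = (19/36, 98/9, -125/12)
c = (0, 3/7, 2/5)
Ac = (0, 0, -2/125)
Σ b_i: 19/36·1 + 98/9·1 + (-125/12)·1 = 1 ✓
b·c: 98/9·3/7 + (-125/12)·2/5 = 1/2 ✓
b·c²: 98/9·9/49 + (-125/12)·4/25 = 1/3 ✓
b·Ac: (-125/12)·(-2/125) = 1/6 ✓; 3 stages ⇒ order 3.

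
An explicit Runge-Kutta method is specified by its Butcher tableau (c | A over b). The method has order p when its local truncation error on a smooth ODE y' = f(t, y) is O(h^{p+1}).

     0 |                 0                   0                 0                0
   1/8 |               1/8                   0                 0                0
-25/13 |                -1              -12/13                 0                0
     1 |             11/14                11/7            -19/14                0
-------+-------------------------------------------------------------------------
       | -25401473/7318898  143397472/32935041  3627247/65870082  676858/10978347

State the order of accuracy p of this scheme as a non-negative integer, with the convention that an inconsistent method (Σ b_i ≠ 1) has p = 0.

3

b = (-25401473/7318898, 143397472/32935041, 3627247/65870082, 676858/10978347)
c = (0, 1/8, -25/13, 1)
Ac = (0, 0, -3/26, 2043/728)
Σ b_i: (-25401473/7318898)·1 + 143397472/32935041·1 + 3627247/65870082·1 + 676858/10978347·1 = 1 ✓
b·c: 143397472/32935041·1/8 + 3627247/65870082·(-25/13) + 676858/10978347·1 = 1/2 ✓
b·c²: 143397472/32935041·1/64 + 3627247/65870082·625/169 + 676858/10978347·1 = 1/3 ✓
b·Ac: 3627247/65870082·(-3/26) + 676858/10978347·2043/728 = 1/6 ✓
b·c³: 143397472/32935041·1/512 + 3627247/65870082·(-15625/2197) + 676858/10978347·1 = -56468215/175653552 ≠ 1/4 ⇒ order 3.
b·(c∘Ac): 3627247/65870082·75/338 + 676858/10978347·2043/728 = 2033623/10978347 ≠ 1/8
b·Ac²: 3627247/65870082·(-3/208) + 676858/10978347·(-378141/75712) = -704966813/2283496176 ≠ 1/12
b·A²c: 676858/10978347·57/364 = 70661/7318898 ≠ 1/24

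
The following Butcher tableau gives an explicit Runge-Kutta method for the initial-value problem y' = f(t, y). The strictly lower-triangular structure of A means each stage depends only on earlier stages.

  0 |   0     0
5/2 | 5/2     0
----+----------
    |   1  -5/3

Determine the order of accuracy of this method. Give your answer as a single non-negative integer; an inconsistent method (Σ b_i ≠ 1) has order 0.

b = (1, -5/3)
c = (0, 5/2)
Σ b_i: 1·1 + (-5/3)·1 = -2/3 ≠ 1 ⇒ order 0.

0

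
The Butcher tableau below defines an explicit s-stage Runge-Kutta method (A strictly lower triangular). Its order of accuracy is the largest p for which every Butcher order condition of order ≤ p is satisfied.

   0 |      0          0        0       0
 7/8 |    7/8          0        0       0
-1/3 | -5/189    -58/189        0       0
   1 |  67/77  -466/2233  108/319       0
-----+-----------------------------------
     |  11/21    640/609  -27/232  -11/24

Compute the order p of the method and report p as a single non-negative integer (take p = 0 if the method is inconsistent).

4

b = (11/21, 640/609, -27/232, -11/24)
c = (0, 7/8, -1/3, 1)
Ac = (0, 0, -29/108, -13/44)
Σ b_i: 11/21·1 + 640/609·1 + (-27/232)·1 + (-11/24)·1 = 1 ✓
b·c: 640/609·7/8 + (-27/232)·(-1/3) + (-11/24)·1 = 1/2 ✓
b·c²: 640/609·49/64 + (-27/232)·1/9 + (-11/24)·1 = 1/3 ✓
b·Ac: (-27/232)·(-29/108) + (-11/24)·(-13/44) = 1/6 ✓
b·c³: 640/609·343/512 + (-27/232)·(-1/27) + (-11/24)·1 = 1/4 ✓
b·(c∘Ac): (-27/232)·29/324 + (-11/24)·(-13/44) = 1/8 ✓
b·Ac²: (-27/232)·(-203/864) + (-11/24)·(-43/352) = 1/12 ✓
b·A²c: (-11/24)·(-1/11) = 1/24 ✓; 4 stages ⇒ order 4.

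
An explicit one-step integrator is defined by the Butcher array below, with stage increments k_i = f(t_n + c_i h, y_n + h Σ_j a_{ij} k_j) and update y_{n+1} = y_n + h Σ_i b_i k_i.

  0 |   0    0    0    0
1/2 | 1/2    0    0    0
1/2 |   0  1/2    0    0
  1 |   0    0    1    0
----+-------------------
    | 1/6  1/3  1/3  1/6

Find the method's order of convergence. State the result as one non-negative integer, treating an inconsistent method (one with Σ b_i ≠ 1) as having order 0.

4

b = (1/6, 1/3, 1/3, 1/6)
c = (0, 1/2, 1/2, 1)
Ac = (0, 0, 1/4, 1/2)
Σ b_i: 1/6·1 + 1/3·1 + 1/3·1 + 1/6·1 = 1 ✓
b·c: 1/3·1/2 + 1/3·1/2 + 1/6·1 = 1/2 ✓
b·c²: 1/3·1/4 + 1/3·1/4 + 1/6·1 = 1/3 ✓
b·Ac: 1/3·1/4 + 1/6·1/2 = 1/6 ✓
b·c³: 1/3·1/8 + 1/3·1/8 + 1/6·1 = 1/4 ✓
b·(c∘Ac): 1/3·1/8 + 1/6·1/2 = 1/8 ✓
b·Ac²: 1/3·1/8 + 1/6·1/4 = 1/12 ✓
b·A²c: 1/6·1/4 = 1/24 ✓; 4 stages ⇒ order 4.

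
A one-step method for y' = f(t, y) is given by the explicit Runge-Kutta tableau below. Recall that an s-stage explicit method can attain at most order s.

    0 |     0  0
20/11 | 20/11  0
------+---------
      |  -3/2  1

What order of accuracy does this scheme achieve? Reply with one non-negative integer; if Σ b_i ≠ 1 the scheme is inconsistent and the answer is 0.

0

b = (-3/2, 1)
c = (0, 20/11)
Σ b_i: (-3/2)·1 + 1·1 = -1/2 ≠ 1 ⇒ order 0.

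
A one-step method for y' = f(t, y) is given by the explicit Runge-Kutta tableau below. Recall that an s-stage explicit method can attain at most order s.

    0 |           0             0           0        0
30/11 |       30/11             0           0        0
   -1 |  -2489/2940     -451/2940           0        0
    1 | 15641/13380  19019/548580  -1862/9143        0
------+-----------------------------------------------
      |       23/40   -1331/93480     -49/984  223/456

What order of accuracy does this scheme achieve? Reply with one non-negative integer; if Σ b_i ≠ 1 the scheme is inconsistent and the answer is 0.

b = (23/40, -1331/93480, -49/984, 223/456)
c = (0, 30/11, -1, 1)
Ac = (0, 0, -41/98, 133/446)
Σ b_i: 23/40·1 + (-1331/93480)·1 + (-49/984)·1 + 223/456·1 = 1 ✓
b·c: (-1331/93480)·30/11 + (-49/984)·(-1) + 223/456·1 = 1/2 ✓
b·c²: (-1331/93480)·900/121 + (-49/984)·1 + 223/456·1 = 1/3 ✓
b·Ac: (-49/984)·(-41/98) + 223/456·133/446 = 1/6 ✓
b·c³: (-1331/93480)·27000/1331 + (-49/984)·(-1) + 223/456·1 = 1/4 ✓
b·(c∘Ac): (-49/984)·41/98 + 223/456·133/446 = 1/8 ✓
b·Ac²: (-49/984)·(-615/539) + 223/456·133/2453 = 1/12 ✓
b·A²c: 223/456·19/223 = 1/24 ✓; 4 stages ⇒ order 4.

4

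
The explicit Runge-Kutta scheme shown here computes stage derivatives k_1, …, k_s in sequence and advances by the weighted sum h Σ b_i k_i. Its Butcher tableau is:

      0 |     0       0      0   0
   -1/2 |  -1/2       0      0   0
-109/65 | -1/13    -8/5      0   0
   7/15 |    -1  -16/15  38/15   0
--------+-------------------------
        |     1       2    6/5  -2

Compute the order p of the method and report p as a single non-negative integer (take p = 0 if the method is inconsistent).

0

b = (1, 2, 6/5, -2)
c = (0, -1/2, -109/65, 7/15)
Ac = (0, 0, 4/5, -3622/975)
Σ b_i: 1·1 + 2·1 + 6/5·1 + (-2)·1 = 11/5 ≠ 1 ⇒ order 0.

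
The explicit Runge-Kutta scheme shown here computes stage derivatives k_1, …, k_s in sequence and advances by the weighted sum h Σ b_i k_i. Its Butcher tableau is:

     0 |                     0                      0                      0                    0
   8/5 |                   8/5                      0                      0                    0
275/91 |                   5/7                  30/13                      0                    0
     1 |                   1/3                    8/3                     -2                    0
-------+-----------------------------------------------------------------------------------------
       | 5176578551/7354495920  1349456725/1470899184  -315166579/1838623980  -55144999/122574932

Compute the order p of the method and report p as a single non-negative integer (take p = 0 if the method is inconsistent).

3

b = (5176578551/7354495920, 1349456725/1470899184, -315166579/1838623980, -55144999/122574932)
c = (0, 8/5, 275/91, 1)
Ac = (0, 0, 48/13, -2426/1365)
Σ b_i: 5176578551/7354495920·1 + 1349456725/1470899184·1 + (-315166579/1838623980)·1 + (-55144999/122574932)·1 = 1 ✓
b·c: 1349456725/1470899184·8/5 + (-315166579/1838623980)·275/91 + (-55144999/122574932)·1 = 1/2 ✓
b·c²: 1349456725/1470899184·64/25 + (-315166579/1838623980)·75625/8281 + (-55144999/122574932)·1 = 1/3 ✓
b·Ac: (-315166579/1838623980)·48/13 + (-55144999/122574932)·(-2426/1365) = 1/6 ✓
b·c³: 1349456725/1470899184·512/125 + (-315166579/1838623980)·20796875/753571 + (-55144999/122574932)·1 = -2833837047/1991842645 ≠ 1/4 ⇒ order 3.
b·(c∘Ac): (-315166579/1838623980)·13200/1183 + (-55144999/122574932)·(-2426/1365) = -1023261143/919311990 ≠ 1/8
b·Ac²: (-315166579/1838623980)·384/65 + (-55144999/122574932)·(-7103878/621075) = 345770416099/83657391090 ≠ 1/12
b·A²c: (-55144999/122574932)·(-96/13) = 101806152/30643733 ≠ 1/24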